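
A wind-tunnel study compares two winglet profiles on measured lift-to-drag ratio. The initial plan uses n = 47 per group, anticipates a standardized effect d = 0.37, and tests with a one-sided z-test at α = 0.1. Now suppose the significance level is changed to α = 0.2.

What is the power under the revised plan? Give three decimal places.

δ = d·√(n/2) = 0.37 × √(47/2) = 1.7936 (unchanged). New critical value: z_{0.2} = 0.842.
Revised power = Φ(δ − 0.842) = Φ(0.952) = 0.8295.

Power ≈ 0.829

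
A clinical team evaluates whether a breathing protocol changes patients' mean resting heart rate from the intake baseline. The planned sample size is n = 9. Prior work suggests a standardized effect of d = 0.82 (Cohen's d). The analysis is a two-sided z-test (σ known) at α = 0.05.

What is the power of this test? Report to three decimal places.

Noncentrality parameter: λ = d·√n = 0.82 × √9 = 2.4600
Two-sided α = 0.05 → critical value z_{0.025} = 1.960.
Power = Φ(λ − 1.960) + Φ(−λ − 1.960) = Φ(0.500) + Φ(-4.420) = 0.6915 + 0.0000 = 0.6915.

Power ≈ 0.691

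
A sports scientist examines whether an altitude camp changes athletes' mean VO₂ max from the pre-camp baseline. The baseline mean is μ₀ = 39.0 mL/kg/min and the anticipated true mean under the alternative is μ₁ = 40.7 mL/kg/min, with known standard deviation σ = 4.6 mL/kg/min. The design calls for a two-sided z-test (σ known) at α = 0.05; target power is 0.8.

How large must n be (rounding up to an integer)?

n = 58

Standardized effect: d = |μ₁ − μ₀| / σ = |40.7 − 39.0| / 4.6 = 0.3696
For power 0.8 need Φ(δ − z_{0.025}) = 0.8, so δ = z_{0.025} + z_{0.20} = 1.960 + 0.842 = 2.802.
(For δ > 0 the lower-tail rejection region contributes negligibly to power, so the one-term inversion is standard.)
δ = d·√n ⇒ n = (δ/d)² = (2.802 / 0.3696)² = 57.47.
Rounding up, n = 58.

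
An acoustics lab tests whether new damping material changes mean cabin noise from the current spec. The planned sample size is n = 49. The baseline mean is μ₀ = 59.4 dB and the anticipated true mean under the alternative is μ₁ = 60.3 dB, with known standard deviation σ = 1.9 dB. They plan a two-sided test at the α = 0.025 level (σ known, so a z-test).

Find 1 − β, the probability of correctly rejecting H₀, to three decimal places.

Power ≈ 0.859

Standardized effect: d = |μ₁ − μ₀| / σ = |60.3 − 59.4| / 1.9 = 0.4737
Noncentrality parameter: δ = d·√n = 0.4737 × √49 = 3.3158
Critical value for a two-sided test at α = 0.025: z_{α/2} = 2.241.
Power = Φ(δ − 2.241) + Φ(−δ − 2.241) = Φ(1.074) + Φ(-5.557) = 0.8587 + 0.0000 = 0.8587.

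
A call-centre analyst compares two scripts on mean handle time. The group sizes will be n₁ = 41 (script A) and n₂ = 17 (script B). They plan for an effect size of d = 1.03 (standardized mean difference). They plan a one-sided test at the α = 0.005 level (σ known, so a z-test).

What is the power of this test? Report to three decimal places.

Noncentrality parameter: λ = d / √(1/n₁ + 1/n₂) = 1.03 / √(1/41 + 1/17) = 3.5706
One-sided α = 0.005 → critical value z_{0.005} = 2.576.
Power = Φ(λ − 2.576) = Φ(0.995) = 0.8401.

Power ≈ 0.840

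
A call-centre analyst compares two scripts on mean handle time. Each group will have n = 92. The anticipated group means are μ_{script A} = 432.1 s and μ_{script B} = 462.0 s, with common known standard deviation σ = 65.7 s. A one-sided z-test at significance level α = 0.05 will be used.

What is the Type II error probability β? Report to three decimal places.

β ≈ 0.075

Standardized effect: d = |μ_{script A} − μ_{script B}| / σ = |432.1 − 462.0| / 65.7 = 0.4551
Noncentrality parameter: δ = d·√(n/2) = 0.4551 × √(92/2) = 3.0866
Critical value for a one-sided test at α = 0.05: z_α = 1.645.
Power = Φ(δ − 1.645) = Φ(1.442) = 0.9253.
Type II error: β = 1 − power = 1 − 0.9253 = 0.0747.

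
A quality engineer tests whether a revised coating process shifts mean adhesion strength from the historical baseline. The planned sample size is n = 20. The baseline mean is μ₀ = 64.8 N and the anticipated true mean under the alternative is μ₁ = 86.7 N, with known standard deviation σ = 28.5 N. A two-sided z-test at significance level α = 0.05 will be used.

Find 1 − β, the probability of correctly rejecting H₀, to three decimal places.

Power ≈ 0.930

Standardized effect: d = |μ₁ − μ₀| / σ = |86.7 − 64.8| / 28.5 = 0.7684
Noncentrality parameter: δ = d·√n = 0.7684 × √20 = 3.4365
Critical value for a two-sided test at α = 0.05: z_{α/2} = 1.960.
Power = Φ(δ − 1.960) + Φ(−δ − 1.960) = Φ(1.477) + Φ(-5.396) = 0.9301 + 0.0000 = 0.9301.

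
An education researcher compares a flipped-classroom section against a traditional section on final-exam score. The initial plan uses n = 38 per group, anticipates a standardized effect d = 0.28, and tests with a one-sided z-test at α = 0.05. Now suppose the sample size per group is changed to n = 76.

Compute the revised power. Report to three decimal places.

With n = 76 per group: δ = d·√(n/2) = 0.28 × √(76/2) = 1.7260. Critical value z_{0.05} = 1.645.
Revised power = P(Z > 1.645 − δ) = Φ(0.081) = 0.5324.

Power ≈ 0.532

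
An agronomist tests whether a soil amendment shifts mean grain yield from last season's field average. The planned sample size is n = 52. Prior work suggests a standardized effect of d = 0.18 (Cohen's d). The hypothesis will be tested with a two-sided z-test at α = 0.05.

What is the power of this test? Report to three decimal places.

Power ≈ 0.255

Noncentrality parameter: δ = d·√n = 0.18 × √52 = 1.2980
Two-sided α = 0.05 → critical value z_{0.025} = 1.960.
Power = Φ(δ − 1.960) + Φ(−δ − 1.960) = Φ(-0.662) + Φ(-3.258) = 0.2540 + 0.0006 = 0.2546.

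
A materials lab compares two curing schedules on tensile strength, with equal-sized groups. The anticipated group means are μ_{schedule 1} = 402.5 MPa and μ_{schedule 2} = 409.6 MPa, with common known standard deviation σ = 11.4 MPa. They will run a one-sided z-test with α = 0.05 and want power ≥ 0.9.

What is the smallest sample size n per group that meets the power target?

n = 45 per group

Standardized effect: d = |μ_{schedule 1} − μ_{schedule 2}| / σ = |402.5 − 409.6| / 11.4 = 0.6228
For power 0.9 need Φ(δ − z_{0.05}) = 0.9, so δ = z_{0.05} + z_{0.10} = 1.645 + 1.282 = 2.926.
δ = d·√(n/2) ⇒ n = 2(δ/d)² = 2 × (2.926 / 0.6228)² = 44.16.
Round up to the next whole unit.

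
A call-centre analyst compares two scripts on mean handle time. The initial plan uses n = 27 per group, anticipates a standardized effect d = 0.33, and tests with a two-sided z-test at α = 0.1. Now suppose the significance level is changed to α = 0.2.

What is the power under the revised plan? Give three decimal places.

δ = d·√(n/2) = 0.33 × √(27/2) = 1.2125 (unchanged). New critical value: z_{0.1} = 1.282.
Revised power = Φ(δ − 1.282) + Φ(−δ − 1.282) = Φ(-0.069) + Φ(-2.494) = 0.4725 + 0.0063 = 0.4788.

Power ≈ 0.479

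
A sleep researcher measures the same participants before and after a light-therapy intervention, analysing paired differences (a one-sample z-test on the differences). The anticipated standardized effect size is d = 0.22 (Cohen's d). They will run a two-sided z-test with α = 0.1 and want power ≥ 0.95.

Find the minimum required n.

For power 0.95 need Φ(δ − z_{0.05}) = 0.95, so δ = z_{0.05} + z_{0.05} = 1.645 + 1.645 = 3.290.
(The Φ(−δ − z_{α/2}) term is vanishingly small for δ > 0 and is dropped in the standard sample-size formula.)
δ = d·√n ⇒ n = (δ/d)² = (3.290 / 0.22)² = 223.60.
Round up to the next whole unit.

n = 224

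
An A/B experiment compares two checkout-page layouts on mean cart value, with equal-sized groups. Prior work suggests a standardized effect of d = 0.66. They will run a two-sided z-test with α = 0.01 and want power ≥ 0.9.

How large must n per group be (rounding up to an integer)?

Set Φ(δ − 2.576) = 0.9; then δ − 2.576 = Φ⁻¹(0.9) = 1.282, giving δ = 3.857.
(Ignoring the negligible lower-tail rejection probability gives the usual closed-form inversion.)
δ = d·√(n/2) ⇒ n = 2(δ/d)² = 2 × (3.857 / 0.66)² = 68.32.
Rounding up, n = 69 per group.

n = 69 per group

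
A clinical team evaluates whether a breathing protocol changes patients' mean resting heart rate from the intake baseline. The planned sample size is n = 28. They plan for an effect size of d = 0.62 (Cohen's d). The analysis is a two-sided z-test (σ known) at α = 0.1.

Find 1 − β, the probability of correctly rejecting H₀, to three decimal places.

Noncentrality parameter: δ = d·√n = 0.62 × √28 = 3.2807
Two-sided α = 0.1 → critical value z_{0.05} = 1.645.
Power = Φ(δ − 1.645) + Φ(−δ − 1.645) = Φ(1.636) + Φ(-4.926) = 0.9491 + 0.0000 = 0.9491.

Power ≈ 0.949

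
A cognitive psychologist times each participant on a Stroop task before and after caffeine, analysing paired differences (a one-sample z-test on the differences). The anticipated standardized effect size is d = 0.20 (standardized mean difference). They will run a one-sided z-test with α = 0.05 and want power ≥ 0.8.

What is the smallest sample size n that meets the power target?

For power 0.8 need Φ(δ − z_{0.05}) = 0.8, so δ = z_{0.05} + z_{0.20} = 1.645 + 0.842 = 2.486.
δ = d·√n ⇒ n = (δ/d)² = (2.486 / 0.20)² = 154.56.
Rounding up, n = 155.

n = 155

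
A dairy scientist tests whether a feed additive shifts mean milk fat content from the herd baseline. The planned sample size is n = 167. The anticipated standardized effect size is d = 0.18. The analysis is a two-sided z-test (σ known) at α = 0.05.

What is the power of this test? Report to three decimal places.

Power ≈ 0.643

Noncentrality parameter: λ = d·√n = 0.18 × √167 = 2.3261
Two-sided α = 0.05 → critical value z_{0.025} = 1.960.
Power = Φ(λ − 1.960) + Φ(−λ − 1.960) = Φ(0.366) + Φ(-4.286) = 0.6429 + 0.0000 = 0.6429.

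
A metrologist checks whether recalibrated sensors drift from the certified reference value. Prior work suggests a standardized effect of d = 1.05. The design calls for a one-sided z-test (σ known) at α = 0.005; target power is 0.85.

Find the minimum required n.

n = 12

For power 0.85 need Φ(δ − z_{0.005}) = 0.85, so δ = z_{0.005} + z_{0.15} = 2.576 + 1.036 = 3.612.
δ = d·√n ⇒ n = (δ/d)² = (3.612 / 1.05)² = 11.84.
Rounding up, n = 12.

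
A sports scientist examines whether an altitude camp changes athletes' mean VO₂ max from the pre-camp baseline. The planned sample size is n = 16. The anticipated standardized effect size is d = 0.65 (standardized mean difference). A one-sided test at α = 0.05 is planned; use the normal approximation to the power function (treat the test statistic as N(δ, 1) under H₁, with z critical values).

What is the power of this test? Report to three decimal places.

Power ≈ 0.830

Noncentrality parameter: δ = d·√n = 0.65 × √16 = 2.6000
One-sided α = 0.05 → critical value z_{0.05} = 1.645.
Power = P(Z > 1.645 − δ) = Φ(0.955) = 0.8302.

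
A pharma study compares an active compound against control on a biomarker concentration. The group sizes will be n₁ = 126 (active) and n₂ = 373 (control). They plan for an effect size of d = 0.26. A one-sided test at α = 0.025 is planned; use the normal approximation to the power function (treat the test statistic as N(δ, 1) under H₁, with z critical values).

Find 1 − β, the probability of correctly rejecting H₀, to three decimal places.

Noncentrality parameter: δ = d / √(1/n₁ + 1/n₂) = 0.26 / √(1/126 + 1/373) = 2.5233
One-sided α = 0.025 → critical value z_{0.025} = 1.960.
Power = Φ(δ − 1.960) = Φ(0.563) = 0.7134.

Power ≈ 0.713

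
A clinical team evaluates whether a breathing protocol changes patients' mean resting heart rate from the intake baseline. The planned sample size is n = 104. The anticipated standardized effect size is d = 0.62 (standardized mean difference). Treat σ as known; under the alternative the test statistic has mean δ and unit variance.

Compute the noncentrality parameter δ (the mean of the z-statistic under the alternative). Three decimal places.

The noncentrality parameter scales effect size by the design's sample-size factor: δ = d·√n = 0.62 × √104 = 6.3228

δ ≈ 6.323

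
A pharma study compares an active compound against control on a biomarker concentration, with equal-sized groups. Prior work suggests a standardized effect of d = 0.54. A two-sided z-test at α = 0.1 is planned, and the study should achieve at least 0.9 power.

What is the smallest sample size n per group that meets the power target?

Set Φ(δ − 1.645) = 0.9; then δ − 1.645 = Φ⁻¹(0.9) = 1.282, giving δ = 2.926.
(For δ > 0 the lower-tail rejection region contributes negligibly to power, so the one-term inversion is standard.)
δ = d·√(n/2) ⇒ n = 2(δ/d)² = 2 × (2.926 / 0.54)² = 58.74.
Round up to the next whole unit.

n = 59 per group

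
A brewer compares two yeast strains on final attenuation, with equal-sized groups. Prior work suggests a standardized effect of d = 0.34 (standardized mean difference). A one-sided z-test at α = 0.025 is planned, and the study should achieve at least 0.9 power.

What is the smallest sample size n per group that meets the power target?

Set Φ(δ − 1.960) = 0.9; then δ − 1.960 = Φ⁻¹(0.9) = 1.282, giving δ = 3.242.
δ = d·√(n/2) ⇒ n = 2(δ/d)² = 2 × (3.242 / 0.34)² = 181.79.
Rounding up, n = 182 per group.

n = 182 per group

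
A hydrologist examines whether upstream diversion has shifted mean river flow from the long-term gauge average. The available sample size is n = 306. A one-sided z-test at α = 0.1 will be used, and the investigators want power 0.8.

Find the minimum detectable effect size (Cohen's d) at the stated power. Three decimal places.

d ≈ 0.121

Required noncentrality: δ = z_{0.1} + z_{0.20} = 1.282 + 0.842 = 2.123.
δ = d·√n ⇒ d = δ/√n = 2.123/√306 = 0.1214.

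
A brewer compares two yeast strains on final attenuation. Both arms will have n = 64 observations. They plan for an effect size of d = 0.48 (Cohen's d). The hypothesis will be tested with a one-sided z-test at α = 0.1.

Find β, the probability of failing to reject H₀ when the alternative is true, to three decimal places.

β ≈ 0.076

Noncentrality parameter: δ = d·√(n/2) = 0.48 × √(64/2) = 2.7153
Critical value for a one-sided test at α = 0.1: z_α = 1.282.
Power = Φ(δ − 1.282) = Φ(1.434) = 0.9242.
Type II error: β = 1 − power = 1 − 0.9242 = 0.0758.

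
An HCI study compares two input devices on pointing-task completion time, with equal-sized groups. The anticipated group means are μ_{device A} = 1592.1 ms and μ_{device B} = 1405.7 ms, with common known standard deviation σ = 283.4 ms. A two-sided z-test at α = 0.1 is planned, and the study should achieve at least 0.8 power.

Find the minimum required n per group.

Standardized effect: d = |μ_{device A} − μ_{device B}| / σ = |1592.1 − 1405.7| / 283.4 = 0.6577
For power 0.8 need Φ(δ − z_{0.05}) = 0.8, so δ = z_{0.05} + z_{0.20} = 1.645 + 0.842 = 2.486.
(Ignoring the negligible lower-tail rejection probability gives the usual closed-form inversion.)
δ = d·√(n/2) ⇒ n = 2(δ/d)² = 2 × (2.486 / 0.6577)² = 28.58.
Round up to the next whole unit.

n = 29 per group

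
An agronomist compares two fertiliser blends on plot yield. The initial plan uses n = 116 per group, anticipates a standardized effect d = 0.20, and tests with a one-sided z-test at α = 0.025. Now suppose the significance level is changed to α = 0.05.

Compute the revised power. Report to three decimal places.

Power ≈ 0.452

δ = d·√(n/2) = 0.20 × √(116/2) = 1.5232 (unchanged). New critical value: z_{0.05} = 1.645.
Revised power = Φ(δ − 1.645) = Φ(-0.122) = 0.4516.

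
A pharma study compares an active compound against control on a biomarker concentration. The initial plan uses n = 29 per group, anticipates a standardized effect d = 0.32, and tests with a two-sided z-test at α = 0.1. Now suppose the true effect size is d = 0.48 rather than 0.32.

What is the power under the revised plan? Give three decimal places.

With d = 0.48: δ = d·√(n/2) = 0.48 × √(29/2) = 1.8278. Critical value z_{0.05} = 1.645.
Revised power = Φ(δ − 1.645) + Φ(−δ − 1.645) = Φ(0.183) + Φ(-3.473) = 0.5726 + 0.0003 = 0.5728.

Power ≈ 0.573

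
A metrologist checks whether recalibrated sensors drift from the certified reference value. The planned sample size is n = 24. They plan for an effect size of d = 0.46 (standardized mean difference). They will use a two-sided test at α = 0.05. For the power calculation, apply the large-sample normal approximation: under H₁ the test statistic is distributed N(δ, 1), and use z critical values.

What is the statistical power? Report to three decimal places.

Power ≈ 0.615

Noncentrality parameter: δ = d·√n = 0.46 × √24 = 2.2535
Two-sided α = 0.05 → critical value z_{0.025} = 1.960.
Power = Φ(δ − 1.960) + Φ(−δ − 1.960) = Φ(0.294) + Φ(-4.213) = 0.6155 + 0.0000 = 0.6155.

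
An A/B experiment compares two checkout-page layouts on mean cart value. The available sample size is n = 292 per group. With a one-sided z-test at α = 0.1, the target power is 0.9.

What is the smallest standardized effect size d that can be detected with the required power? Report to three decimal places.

Need Φ(δ − 1.282) = 0.9, so δ = 1.282 + 1.282 = 2.563.
δ = d·√(n/2) ⇒ d = δ/√(n/2) = 2.563/√(292/2) = 0.2121.

d ≈ 0.212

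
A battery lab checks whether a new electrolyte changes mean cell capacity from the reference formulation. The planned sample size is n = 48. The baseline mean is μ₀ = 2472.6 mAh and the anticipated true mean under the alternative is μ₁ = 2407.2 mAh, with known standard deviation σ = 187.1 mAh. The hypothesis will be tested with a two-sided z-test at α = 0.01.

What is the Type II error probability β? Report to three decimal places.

β ≈ 0.561

Standardized effect: d = |μ₁ − μ₀| / σ = |2407.2 − 2472.6| / 187.1 = 0.3495
Noncentrality parameter: δ = d·√n = 0.3495 × √48 = 2.4217
Critical value for a two-sided test at α = 0.01: z_{α/2} = 2.576.
Power = Φ(δ − 2.576) + Φ(−δ − 2.576) = Φ(-0.154) + Φ(-4.998) = 0.4388 + 0.0000 = 0.4388.
Type II error: β = 1 − power = 1 − 0.4388 = 0.5612.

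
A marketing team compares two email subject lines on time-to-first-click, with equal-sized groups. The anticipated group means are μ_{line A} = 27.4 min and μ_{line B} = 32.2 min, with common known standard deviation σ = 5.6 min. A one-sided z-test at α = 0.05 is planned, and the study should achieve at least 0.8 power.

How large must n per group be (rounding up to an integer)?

Standardized effect: d = |μ_{line A} − μ_{line B}| / σ = |27.4 − 32.2| / 5.6 = 0.8571
Set Φ(δ − 1.645) = 0.8; then δ − 1.645 = Φ⁻¹(0.8) = 0.842, giving δ = 2.486.
δ = d·√(n/2) ⇒ n = 2(δ/d)² = 2 × (2.486 / 0.8571)² = 16.83.
Rounding up, n = 17 per group.

n = 17 per group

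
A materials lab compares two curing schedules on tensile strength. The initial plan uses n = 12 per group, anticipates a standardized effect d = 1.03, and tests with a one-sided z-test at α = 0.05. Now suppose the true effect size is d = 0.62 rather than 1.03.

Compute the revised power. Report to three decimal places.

With d = 0.62: δ = d·√(n/2) = 0.62 × √(12/2) = 1.5187. Critical value z_{0.05} = 1.645.
Revised power = Φ(δ − 1.645) = Φ(-0.126) = 0.4498.

Power ≈ 0.450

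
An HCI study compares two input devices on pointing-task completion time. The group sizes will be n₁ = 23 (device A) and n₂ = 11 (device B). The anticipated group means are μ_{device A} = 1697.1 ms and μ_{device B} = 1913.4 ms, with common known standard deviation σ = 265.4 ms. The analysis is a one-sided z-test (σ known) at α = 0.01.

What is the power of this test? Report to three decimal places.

Power ≈ 0.459

Standardized effect: d = |μ_{device A} − μ_{device B}| / σ = |1697.1 − 1913.4| / 265.4 = 0.8150
Noncentrality parameter: δ = d / √(1/n₁ + 1/n₂) = 0.8150 / √(1/23 + 1/11) = 2.2232
One-sided α = 0.01 → critical value z_{0.01} = 2.326.
Power = Φ(δ − 2.326) = Φ(-0.103) = 0.4589.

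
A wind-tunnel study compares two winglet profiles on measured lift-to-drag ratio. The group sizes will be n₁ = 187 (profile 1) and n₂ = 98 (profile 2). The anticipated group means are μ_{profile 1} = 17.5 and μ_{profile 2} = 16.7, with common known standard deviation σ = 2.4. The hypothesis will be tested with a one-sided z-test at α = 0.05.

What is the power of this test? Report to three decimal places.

Power ≈ 0.848

Standardized effect: d = |μ_{profile 1} − μ_{profile 2}| / σ = |17.5 − 16.7| / 2.4 = 0.3333
Noncentrality parameter: δ = d / √(1/n₁ + 1/n₂) = 0.3333 / √(1/187 + 1/98) = 2.6729
Critical value for a one-sided test at α = 0.05: z_α = 1.645.
Power = Φ(δ − 1.645) = Φ(1.028) = 0.8480.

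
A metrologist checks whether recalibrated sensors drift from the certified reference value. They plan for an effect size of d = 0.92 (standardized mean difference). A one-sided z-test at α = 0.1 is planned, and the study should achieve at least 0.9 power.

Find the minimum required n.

Set Φ(δ − 1.282) = 0.9; then δ − 1.282 = Φ⁻¹(0.9) = 1.282, giving δ = 2.563.
δ = d·√n ⇒ n = (δ/d)² = (2.563 / 0.92)² = 7.76.
Round up to the next whole unit.

n = 8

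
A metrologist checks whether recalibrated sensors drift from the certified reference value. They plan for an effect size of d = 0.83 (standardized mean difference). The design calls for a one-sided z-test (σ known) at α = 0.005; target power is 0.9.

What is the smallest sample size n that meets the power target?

For power 0.9 need Φ(δ − z_{0.005}) = 0.9, so δ = z_{0.005} + z_{0.10} = 2.576 + 1.282 = 3.857.
δ = d·√n ⇒ n = (δ/d)² = (3.857 / 0.83)² = 21.60.
Rounding up, n = 22.

n = 22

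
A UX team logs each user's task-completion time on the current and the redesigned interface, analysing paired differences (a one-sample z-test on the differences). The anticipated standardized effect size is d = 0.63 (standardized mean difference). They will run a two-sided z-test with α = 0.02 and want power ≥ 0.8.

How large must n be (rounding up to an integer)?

n = 26

Set Φ(δ − 2.326) = 0.8; then δ − 2.326 = Φ⁻¹(0.8) = 0.842, giving δ = 3.168.
(Ignoring the negligible lower-tail rejection probability gives the usual closed-form inversion.)
δ = d·√n ⇒ n = (δ/d)² = (3.168 / 0.63)² = 25.29.
Round up to the next whole unit.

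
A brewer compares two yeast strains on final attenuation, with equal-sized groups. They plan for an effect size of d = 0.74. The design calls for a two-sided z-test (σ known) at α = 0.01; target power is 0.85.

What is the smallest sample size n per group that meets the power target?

n = 48 per group

For power 0.85 need Φ(δ − z_{0.005}) = 0.85, so δ = z_{0.005} + z_{0.15} = 2.576 + 1.036 = 3.612.
(The Φ(−δ − z_{α/2}) term is vanishingly small for δ > 0 and is dropped in the standard sample-size formula.)
δ = d·√(n/2) ⇒ n = 2(δ/d)² = 2 × (3.612 / 0.74)² = 47.66.
Rounding up, n = 48 per group.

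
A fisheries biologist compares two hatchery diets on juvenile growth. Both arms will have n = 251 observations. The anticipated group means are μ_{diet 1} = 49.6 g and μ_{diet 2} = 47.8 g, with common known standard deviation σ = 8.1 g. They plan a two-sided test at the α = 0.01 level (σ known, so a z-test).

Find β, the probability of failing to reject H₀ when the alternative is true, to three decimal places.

Standardized effect: d = |μ_{diet 1} − μ_{diet 2}| / σ = |49.6 − 47.8| / 8.1 = 0.2222
Noncentrality parameter: λ = d·√(n/2) = 0.2222 × √(251/2) = 2.4895
Two-sided α = 0.01 → critical value z_{0.005} = 2.576.
Power = Φ(λ − 2.576) + Φ(−λ − 2.576) = Φ(-0.086) + Φ(-5.065) = 0.4656 + 0.0000 = 0.4656.
Type II error: β = 1 − power = 1 − 0.4656 = 0.5344.

β ≈ 0.534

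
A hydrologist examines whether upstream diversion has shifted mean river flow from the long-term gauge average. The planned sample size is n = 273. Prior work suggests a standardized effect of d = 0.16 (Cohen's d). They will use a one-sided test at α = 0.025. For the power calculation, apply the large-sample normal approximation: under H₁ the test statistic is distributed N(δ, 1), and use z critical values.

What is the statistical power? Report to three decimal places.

Noncentrality parameter: δ = d·√n = 0.16 × √273 = 2.6436
One-sided α = 0.025 → critical value z_{0.025} = 1.960.
Power = P(Z > 1.960 − δ) = Φ(0.684) = 0.7529.

Power ≈ 0.753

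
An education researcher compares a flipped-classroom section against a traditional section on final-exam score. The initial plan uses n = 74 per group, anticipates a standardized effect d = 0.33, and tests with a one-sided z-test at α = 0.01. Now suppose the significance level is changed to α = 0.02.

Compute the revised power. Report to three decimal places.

δ = d·√(n/2) = 0.33 × √(74/2) = 2.0073 (unchanged). New critical value: z_{0.02} = 2.054.
Revised power = Φ(δ − 2.054) = Φ(-0.046) = 0.4815.

Power ≈ 0.481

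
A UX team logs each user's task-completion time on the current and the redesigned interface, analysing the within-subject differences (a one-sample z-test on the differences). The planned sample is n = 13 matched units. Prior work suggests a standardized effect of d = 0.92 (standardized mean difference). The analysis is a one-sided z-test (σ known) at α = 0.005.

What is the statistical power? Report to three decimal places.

Power ≈ 0.771

Noncentrality parameter: δ = d·√n = 0.92 × √13 = 3.3171
One-sided α = 0.005 → critical value z_{0.005} = 2.576.
Power = P(Z > 2.576 − δ) = Φ(0.741) = 0.7707.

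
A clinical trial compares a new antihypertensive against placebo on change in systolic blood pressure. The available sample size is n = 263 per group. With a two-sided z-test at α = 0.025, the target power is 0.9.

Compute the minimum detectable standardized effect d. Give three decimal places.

Need Φ(δ − 2.241) = 0.9, so δ = 2.241 + 1.282 = 3.523.
(Lower-tail contribution to power is negligible for δ > 0.)
δ = d·√(n/2) ⇒ d = δ/√(n/2) = 3.523/√(263/2) = 0.3072.

d ≈ 0.307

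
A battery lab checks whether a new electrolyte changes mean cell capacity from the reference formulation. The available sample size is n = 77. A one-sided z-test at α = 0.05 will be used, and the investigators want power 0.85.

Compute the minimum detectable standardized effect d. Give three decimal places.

d ≈ 0.306

Required noncentrality: δ = z_{0.05} + z_{0.15} = 1.645 + 1.036 = 2.681.
δ = d·√n ⇒ d = δ/√n = 2.681/√77 = 0.3056.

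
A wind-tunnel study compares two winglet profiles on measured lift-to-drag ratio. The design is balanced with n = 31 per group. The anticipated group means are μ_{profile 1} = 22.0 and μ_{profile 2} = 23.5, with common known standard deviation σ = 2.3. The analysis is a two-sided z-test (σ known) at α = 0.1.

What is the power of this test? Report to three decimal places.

Standardized effect: d = |μ_{profile 1} − μ_{profile 2}| / σ = |22.0 − 23.5| / 2.3 = 0.6522
Noncentrality parameter: δ = d·√(n/2) = 0.6522 × √(31/2) = 2.5676
Critical value for a two-sided test at α = 0.1: z_{α/2} = 1.645.
Power = Φ(δ − 1.645) + Φ(−δ − 1.645) = Φ(0.923) + Φ(-4.212) = 0.8219 + 0.0000 = 0.8219.

Power ≈ 0.822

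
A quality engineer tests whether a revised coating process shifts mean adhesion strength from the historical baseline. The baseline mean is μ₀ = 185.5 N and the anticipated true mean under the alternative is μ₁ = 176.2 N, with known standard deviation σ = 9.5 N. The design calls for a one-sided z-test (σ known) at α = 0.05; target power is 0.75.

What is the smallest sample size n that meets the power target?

Standardized effect: d = |μ₁ − μ₀| / σ = |176.2 − 185.5| / 9.5 = 0.9789
Set Φ(δ − 1.645) = 0.75; then δ − 1.645 = Φ⁻¹(0.75) = 0.674, giving δ = 2.319.
δ = d·√n ⇒ n = (δ/d)² = (2.319 / 0.9789)² = 5.61.
Round up to the next whole unit.

n = 6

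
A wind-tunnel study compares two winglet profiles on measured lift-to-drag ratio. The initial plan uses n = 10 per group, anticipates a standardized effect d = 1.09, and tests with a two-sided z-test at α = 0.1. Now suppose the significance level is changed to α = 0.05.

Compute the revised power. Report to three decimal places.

Power ≈ 0.683

δ = d·√(n/2) = 1.09 × √(10/2) = 2.4373 (unchanged). New critical value: z_{0.025} = 1.960.
Revised power = Φ(δ − 1.960) + Φ(−δ − 1.960) = Φ(0.477) + Φ(-4.397) = 0.6834 + 0.0000 = 0.6834.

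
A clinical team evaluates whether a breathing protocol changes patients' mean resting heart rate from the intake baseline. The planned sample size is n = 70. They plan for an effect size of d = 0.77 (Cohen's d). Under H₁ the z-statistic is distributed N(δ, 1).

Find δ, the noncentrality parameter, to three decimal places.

δ = d·√n = 0.77 × √70 = 6.4423

δ ≈ 6.442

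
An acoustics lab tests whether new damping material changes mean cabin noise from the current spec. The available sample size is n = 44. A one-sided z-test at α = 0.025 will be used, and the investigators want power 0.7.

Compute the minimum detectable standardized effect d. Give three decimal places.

Required noncentrality: δ = z_{0.025} + z_{0.30} = 1.960 + 0.524 = 2.484.
δ = d·√n ⇒ d = δ/√n = 2.484/√44 = 0.3745.

d ≈ 0.375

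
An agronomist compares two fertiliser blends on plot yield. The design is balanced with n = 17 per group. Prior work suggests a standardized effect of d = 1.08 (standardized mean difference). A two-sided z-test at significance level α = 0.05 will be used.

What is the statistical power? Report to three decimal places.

Noncentrality parameter: δ = d·√(n/2) = 1.08 × √(17/2) = 3.1487
Critical value for a two-sided test at α = 0.05: z_{α/2} = 1.960.
Power = Φ(δ − 1.960) + Φ(−δ − 1.960) = Φ(1.189) + Φ(-5.109) = 0.8827 + 0.0000 = 0.8827.

Power ≈ 0.883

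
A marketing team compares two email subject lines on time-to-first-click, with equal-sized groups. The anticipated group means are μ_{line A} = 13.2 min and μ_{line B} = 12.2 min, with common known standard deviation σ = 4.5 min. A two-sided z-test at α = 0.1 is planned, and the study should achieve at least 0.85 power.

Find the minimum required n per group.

Standardized effect: d = |μ_{line A} − μ_{line B}| / σ = |13.2 − 12.2| / 4.5 = 0.2222
For power 0.85 need Φ(δ − z_{0.05}) = 0.85, so δ = z_{0.05} + z_{0.15} = 1.645 + 1.036 = 2.681.
(The Φ(−δ − z_{α/2}) term is vanishingly small for δ > 0 and is dropped in the standard sample-size formula.)
δ = d·√(n/2) ⇒ n = 2(δ/d)² = 2 × (2.681 / 0.2222)² = 291.17.
Rounding up, n = 292 per group.

n = 292 per group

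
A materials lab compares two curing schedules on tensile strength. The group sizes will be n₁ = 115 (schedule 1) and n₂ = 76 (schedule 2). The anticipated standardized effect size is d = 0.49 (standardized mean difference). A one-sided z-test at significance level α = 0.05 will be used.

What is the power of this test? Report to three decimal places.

Noncentrality parameter: δ = d / √(1/n₁ + 1/n₂) = 0.49 / √(1/115 + 1/76) = 3.3146
Critical value for a one-sided test at α = 0.05: z_α = 1.645.
Power = P(Z > 1.645 − δ) = Φ(1.670) = 0.9525.

Power ≈ 0.953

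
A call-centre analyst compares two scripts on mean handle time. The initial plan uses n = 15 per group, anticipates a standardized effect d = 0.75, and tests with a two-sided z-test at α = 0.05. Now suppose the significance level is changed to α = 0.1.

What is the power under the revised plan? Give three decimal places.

Power ≈ 0.659

δ = d·√(n/2) = 0.75 × √(15/2) = 2.0540 (unchanged). New critical value: z_{0.05} = 1.645.
Revised power = Φ(δ − 1.645) + Φ(−δ − 1.645) = Φ(0.409) + Φ(-3.699) = 0.6588 + 0.0001 = 0.6589.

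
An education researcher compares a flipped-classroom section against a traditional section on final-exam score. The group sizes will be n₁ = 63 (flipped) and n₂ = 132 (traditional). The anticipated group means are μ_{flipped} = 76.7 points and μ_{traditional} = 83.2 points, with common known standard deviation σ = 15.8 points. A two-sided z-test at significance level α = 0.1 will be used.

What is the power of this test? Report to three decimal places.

Standardized effect: d = |μ_{flipped} − μ_{traditional}| / σ = |76.7 − 83.2| / 15.8 = 0.4114
Noncentrality parameter: δ = d / √(1/n₁ + 1/n₂) = 0.4114 / √(1/63 + 1/132) = 2.6866
Critical value for a two-sided test at α = 0.1: z_{α/2} = 1.645.
Power = Φ(δ − 1.645) + Φ(−δ − 1.645) = Φ(1.042) + Φ(-4.331) = 0.8512 + 0.0000 = 0.8512.

Power ≈ 0.851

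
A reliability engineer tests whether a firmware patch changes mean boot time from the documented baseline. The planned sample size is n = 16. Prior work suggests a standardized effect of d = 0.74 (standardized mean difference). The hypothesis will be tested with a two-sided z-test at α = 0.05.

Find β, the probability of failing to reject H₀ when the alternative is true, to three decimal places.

Noncentrality parameter: δ = d·√n = 0.74 × √16 = 2.9600
Critical value for a two-sided test at α = 0.05: z_{α/2} = 1.960.
Power = Φ(δ − 1.960) + Φ(−δ − 1.960) = Φ(1.000) + Φ(-4.920) = 0.8414 + 0.0000 = 0.8414.
Type II error: β = 1 − power = 1 − 0.8414 = 0.1586.

β ≈ 0.159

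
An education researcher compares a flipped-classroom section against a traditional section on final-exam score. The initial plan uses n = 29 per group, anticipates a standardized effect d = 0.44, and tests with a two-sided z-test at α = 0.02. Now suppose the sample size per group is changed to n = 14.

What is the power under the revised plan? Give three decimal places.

With n = 14 per group: δ = d·√(n/2) = 0.44 × √(14/2) = 1.1641. Critical value z_{0.01} = 2.326.
Revised power = Φ(δ − 2.326) + Φ(−δ − 2.326) = Φ(-1.162) + Φ(-3.490) = 0.1226 + 0.0002 = 0.1228.

Power ≈ 0.123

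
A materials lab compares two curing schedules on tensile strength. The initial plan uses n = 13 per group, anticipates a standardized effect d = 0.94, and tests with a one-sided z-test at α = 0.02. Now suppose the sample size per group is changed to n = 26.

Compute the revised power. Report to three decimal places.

Power ≈ 0.909

With n = 26 per group: δ = d·√(n/2) = 0.94 × √(26/2) = 3.3892. Critical value z_{0.02} = 2.054.
Revised power = Φ(δ − 2.054) = Φ(1.335) = 0.9091.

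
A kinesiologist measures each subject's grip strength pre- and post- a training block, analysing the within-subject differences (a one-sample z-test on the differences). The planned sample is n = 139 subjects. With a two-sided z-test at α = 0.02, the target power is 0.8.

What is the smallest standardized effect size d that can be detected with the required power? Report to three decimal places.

d ≈ 0.269

Need Φ(δ − 2.326) = 0.8, so δ = 2.326 + 0.842 = 3.168.
(The second rejection-region term Φ(−δ − z_{α/2}) is negligible and dropped.)
δ = d·√n ⇒ d = δ/√n = 3.168/√139 = 0.2687.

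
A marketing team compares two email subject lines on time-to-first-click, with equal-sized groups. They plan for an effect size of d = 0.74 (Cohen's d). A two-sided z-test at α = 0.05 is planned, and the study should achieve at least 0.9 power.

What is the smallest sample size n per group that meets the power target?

n = 39 per group

For power 0.9 need Φ(δ − z_{0.025}) = 0.9, so δ = z_{0.025} + z_{0.10} = 1.960 + 1.282 = 3.242.
(The Φ(−δ − z_{α/2}) term is vanishingly small for δ > 0 and is dropped in the standard sample-size formula.)
δ = d·√(n/2) ⇒ n = 2(δ/d)² = 2 × (3.242 / 0.74)² = 38.38.
Rounding up, n = 39 per group.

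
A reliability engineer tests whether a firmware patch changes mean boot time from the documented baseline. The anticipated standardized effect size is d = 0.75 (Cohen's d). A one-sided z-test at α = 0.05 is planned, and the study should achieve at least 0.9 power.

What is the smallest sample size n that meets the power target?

n = 16

Set Φ(δ − 1.645) = 0.9; then δ − 1.645 = Φ⁻¹(0.9) = 1.282, giving δ = 2.926.
δ = d·√n ⇒ n = (δ/d)² = (2.926 / 0.75)² = 15.22.
Rounding up, n = 16.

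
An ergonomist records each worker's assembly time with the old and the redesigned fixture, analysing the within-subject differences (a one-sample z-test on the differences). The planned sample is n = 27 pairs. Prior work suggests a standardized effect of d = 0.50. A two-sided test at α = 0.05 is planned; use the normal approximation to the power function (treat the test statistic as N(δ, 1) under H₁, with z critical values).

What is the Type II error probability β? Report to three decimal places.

β ≈ 0.262

Noncentrality parameter: δ = d·√n = 0.50 × √27 = 2.5981
Two-sided α = 0.05 → critical value z_{0.025} = 1.960.
Power = Φ(δ − 1.960) + Φ(−δ − 1.960) = Φ(0.638) + Φ(-4.558) = 0.7383 + 0.0000 = 0.7383.
Type II error: β = 1 − power = 1 − 0.7383 = 0.2617.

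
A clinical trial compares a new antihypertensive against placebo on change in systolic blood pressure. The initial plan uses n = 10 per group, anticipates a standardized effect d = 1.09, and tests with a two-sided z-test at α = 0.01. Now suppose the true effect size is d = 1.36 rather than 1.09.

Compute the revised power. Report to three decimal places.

Power ≈ 0.679

With d = 1.36: δ = d·√(n/2) = 1.36 × √(10/2) = 3.0411. Critical value z_{0.005} = 2.576.
Revised power = Φ(δ − 2.576) + Φ(−δ − 2.576) = Φ(0.465) + Φ(-5.617) = 0.6791 + 0.0000 = 0.6791.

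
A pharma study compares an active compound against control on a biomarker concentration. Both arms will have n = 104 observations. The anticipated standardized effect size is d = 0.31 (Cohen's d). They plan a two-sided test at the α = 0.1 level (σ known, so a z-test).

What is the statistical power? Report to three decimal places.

Power ≈ 0.723

Noncentrality parameter: λ = d·√(n/2) = 0.31 × √(104/2) = 2.2354
Critical value for a two-sided test at α = 0.1: z_{α/2} = 1.645.
Power = Φ(λ − 1.645) + Φ(−λ − 1.645) = Φ(0.591) + Φ(-3.880) = 0.7226 + 0.0001 = 0.7227.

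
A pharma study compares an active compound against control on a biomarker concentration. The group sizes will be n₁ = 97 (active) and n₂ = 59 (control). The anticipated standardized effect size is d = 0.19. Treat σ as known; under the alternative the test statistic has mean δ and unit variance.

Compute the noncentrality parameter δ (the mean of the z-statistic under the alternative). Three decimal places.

δ ≈ 1.151

δ = d / √(1/n₁ + 1/n₂) = 0.19 / √(1/97 + 1/59) = 1.1508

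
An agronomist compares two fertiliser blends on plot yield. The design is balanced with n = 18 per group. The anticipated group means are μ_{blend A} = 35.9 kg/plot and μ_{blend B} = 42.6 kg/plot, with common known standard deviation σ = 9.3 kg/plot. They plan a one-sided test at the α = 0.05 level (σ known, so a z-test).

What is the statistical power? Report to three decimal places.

Power ≈ 0.697

Standardized effect: d = |μ_{blend A} − μ_{blend B}| / σ = |35.9 − 42.6| / 9.3 = 0.7204
Noncentrality parameter: δ = d·√(n/2) = 0.7204 × √(18/2) = 2.1613
One-sided α = 0.05 → critical value z_{0.05} = 1.645.
Power = Φ(δ − 1.645) = Φ(0.516) = 0.6972.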